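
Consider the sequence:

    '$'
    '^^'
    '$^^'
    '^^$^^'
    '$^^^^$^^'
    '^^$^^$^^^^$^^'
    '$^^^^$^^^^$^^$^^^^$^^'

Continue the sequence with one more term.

Each term (from the third on) is the two preceding terms concatenated in order: term 3 = $·^^ = $^^.
So term 8 is ^^$^^$^^^^$^^·$^^^^$^^^^$^^$^^^^$^^.

^^$^^$^^^^$^^$^^^^$^^^^$^^$^^^^$^^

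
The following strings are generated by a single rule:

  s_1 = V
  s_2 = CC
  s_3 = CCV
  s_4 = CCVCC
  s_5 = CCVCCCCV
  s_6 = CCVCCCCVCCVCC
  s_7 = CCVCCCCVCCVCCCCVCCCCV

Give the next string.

This is a Fibonacci-style word recurrence s(k) = s(k−1)·s(k−2): e.g. CC·V = CCV.
Continuing: CCVCCCCVCCVCCCCVCCCCV · CCVCCCCVCCVCC gives term 8.

CCVCCCCVCCVCCCCVCCCCVCCVCCCCVCCVCC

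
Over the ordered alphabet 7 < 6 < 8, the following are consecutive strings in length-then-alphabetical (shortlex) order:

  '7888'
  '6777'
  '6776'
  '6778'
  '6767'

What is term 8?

6787

Stepping forward 3 times from 6767: 6767 → 6766 → 6768, then the target.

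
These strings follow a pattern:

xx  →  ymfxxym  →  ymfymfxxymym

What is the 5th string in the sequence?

Every step adds ymf to the front and ym to the end of the previous string.
From ymfymfxxymym, 2 further steps: ymfymfxxymym → ymfymfymfxxymymym → (answer).

ymfymfymfymfxxymymymym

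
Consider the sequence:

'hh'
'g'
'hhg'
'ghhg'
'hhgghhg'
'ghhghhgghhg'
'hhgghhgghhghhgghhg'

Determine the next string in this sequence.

Each term (from the third on) is the two preceding terms concatenated in order: term 3 = hh·g = hhg.
Continuing: ghhghhgghhg · hhgghhgghhghhgghhg gives term 8.

ghhghhgghhghhgghhgghhghhgghhg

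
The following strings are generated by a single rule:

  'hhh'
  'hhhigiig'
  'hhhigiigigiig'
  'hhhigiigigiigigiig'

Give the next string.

Each term is the previous one with igiig appended.
Applying this once more to hhhigiigigiigigiig:

hhhigiigigiigigiigigiig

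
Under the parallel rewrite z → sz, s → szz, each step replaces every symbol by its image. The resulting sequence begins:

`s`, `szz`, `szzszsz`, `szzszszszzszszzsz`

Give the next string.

Replace each of the 17 characters of szzszszszzszszzsz in place — szz sz sz szz sz szz sz szz sz sz szz sz szz sz sz szz sz — and concatenate.

szzszszszzszszzszszzszszszzszszzszszszzsz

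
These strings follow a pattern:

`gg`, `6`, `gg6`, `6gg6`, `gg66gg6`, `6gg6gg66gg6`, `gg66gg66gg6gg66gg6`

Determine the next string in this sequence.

From term 3 onward, concatenate the second-to-last term with the last: gg·6 = gg6, 6·gg6 = 6gg6, …
Continuing: 6gg6gg66gg6 · gg66gg66gg6gg66gg6 gives term 8.

6gg6gg66gg6gg66gg66gg6gg66gg6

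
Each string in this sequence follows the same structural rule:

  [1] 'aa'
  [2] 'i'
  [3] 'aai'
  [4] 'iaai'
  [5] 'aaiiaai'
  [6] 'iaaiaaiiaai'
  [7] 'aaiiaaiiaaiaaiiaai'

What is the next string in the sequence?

iaaiaaiiaaiaaiiaaiiaaiaaiiaai

From term 3 onward, concatenate the second-to-last term with the last: aa·i = aai, i·aai = iaai, …
Continuing: iaaiaaiiaai · aaiiaaiiaaiaaiiaai gives term 8.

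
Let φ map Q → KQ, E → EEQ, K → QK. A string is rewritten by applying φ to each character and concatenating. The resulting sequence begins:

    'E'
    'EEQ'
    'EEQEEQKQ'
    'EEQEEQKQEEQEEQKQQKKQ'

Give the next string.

Rewriting the 20 symbols of EEQEEQKQEEQEEQKQQKKQ one by one yields EEQ EEQ KQ EEQ EEQ KQ QK KQ EEQ EEQ KQ EEQ EEQ KQ QK KQ KQ QK QK KQ; concatenated:

EEQEEQKQEEQEEQKQQKKQEEQEEQKQEEQEEQKQQKKQKQQKQKKQ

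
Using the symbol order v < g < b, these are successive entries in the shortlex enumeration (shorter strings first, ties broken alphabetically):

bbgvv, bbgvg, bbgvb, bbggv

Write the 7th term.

Advancing 3 positions from bbggv through bbggv → bbggg → bbggb reaches term 7.

bbgbv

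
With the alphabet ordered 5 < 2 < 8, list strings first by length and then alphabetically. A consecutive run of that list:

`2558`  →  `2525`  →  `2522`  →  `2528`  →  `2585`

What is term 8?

2255

Continuing the enumeration 3 steps past 2585: 2585 → 2582 → 2588 → (answer).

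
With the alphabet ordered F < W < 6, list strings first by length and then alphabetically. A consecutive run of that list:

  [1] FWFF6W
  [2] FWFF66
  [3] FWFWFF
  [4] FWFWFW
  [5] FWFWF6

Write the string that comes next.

FWFWWF

Treat FWFWF6 as a base-3 numeral over the given alphabet and add one, carrying through any trailing 6's.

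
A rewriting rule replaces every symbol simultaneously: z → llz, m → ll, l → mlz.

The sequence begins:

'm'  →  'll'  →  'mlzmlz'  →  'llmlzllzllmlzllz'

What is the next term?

mlzmlzllmlzllzmlzmlzllzmlzmlzllmlzllzmlzmlzllz

Applying the rule to each of the 16 symbols of llmlzllzllmlzllz gives the pieces mlz mlz ll mlz llz mlz mlz llz mlz mlz ll mlz llz mlz mlz llz, which concatenate to the answer.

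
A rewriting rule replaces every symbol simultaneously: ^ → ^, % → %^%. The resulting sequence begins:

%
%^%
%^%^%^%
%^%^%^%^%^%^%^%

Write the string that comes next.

Applying the rule to each of the 15 symbols of %^%^%^%^%^%^%^% gives the pieces %^% ^ %^% ^ %^% ^ %^% ^ %^% ^ %^% ^ %^% ^ %^%, which concatenate to the answer.

%^%^%^%^%^%^%^%^%^%^%^%^%^%^%^%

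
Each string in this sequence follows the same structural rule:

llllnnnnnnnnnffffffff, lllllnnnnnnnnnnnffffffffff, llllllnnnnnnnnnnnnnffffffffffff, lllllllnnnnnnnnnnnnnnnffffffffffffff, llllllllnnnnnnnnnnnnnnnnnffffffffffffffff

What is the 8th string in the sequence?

Term n consists of n+1 l's, followed by 2n+3 n's, followed by 2n+2 f's, where the shown terms are n = 3, 4, 5, 6, 7.
Setting n = 10 gives 11, 23, 22 characters in each block.

lllllllllllnnnnnnnnnnnnnnnnnnnnnnnffffffffffffffffffffff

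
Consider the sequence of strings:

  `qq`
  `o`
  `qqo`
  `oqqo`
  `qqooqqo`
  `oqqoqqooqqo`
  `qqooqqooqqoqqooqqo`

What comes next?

Each term (from the third on) is the two preceding terms concatenated in order: term 3 = qq·o = qqo.
Continuing: oqqoqqooqqo · qqooqqooqqoqqooqqo gives term 8.

oqqoqqooqqoqqooqqooqqoqqooqqo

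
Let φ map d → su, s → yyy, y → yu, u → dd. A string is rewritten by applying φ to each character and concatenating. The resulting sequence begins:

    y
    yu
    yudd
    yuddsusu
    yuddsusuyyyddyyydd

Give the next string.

Rewriting the 18 symbols of yuddsusuyyyddyyydd one by one yields yu dd su su yyy dd yyy dd yu yu yu su su yu yu yu su su; concatenated:

yuddsusuyyyddyyyddyuyuyususuyuyuyususu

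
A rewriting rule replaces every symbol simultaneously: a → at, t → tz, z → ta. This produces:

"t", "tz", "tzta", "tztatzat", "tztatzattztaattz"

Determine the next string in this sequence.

tztatzattztaattztztatzatattztzta

φ(tztatzattztaattz) expands symbol-by-symbol to tz ta tz at tz ta at tz tz ta tz at at tz tz ta; joining the 16 pieces gives the next term.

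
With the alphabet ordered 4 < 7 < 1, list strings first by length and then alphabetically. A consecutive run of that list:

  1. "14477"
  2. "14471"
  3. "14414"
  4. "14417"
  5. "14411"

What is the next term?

Find the rightmost character of 14411 below 1, bump it to the next letter, and reset everything to its right to 4.

14744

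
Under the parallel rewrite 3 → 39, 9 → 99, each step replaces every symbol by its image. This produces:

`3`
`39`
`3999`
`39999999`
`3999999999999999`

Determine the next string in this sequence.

Replace each of the 16 characters of 3999999999999999 in place — 39 99 99 99 99 99 99 99 99 99 99 99 99 99 99 99 — and concatenate.

39999999999999999999999999999999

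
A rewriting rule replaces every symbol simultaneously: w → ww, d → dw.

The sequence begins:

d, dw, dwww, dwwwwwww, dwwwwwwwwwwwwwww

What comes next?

dwwwwwwwwwwwwwwwwwwwwwwwwwwwwwww

Applying the rule to each of the 16 symbols of dwwwwwwwwwwwwwww gives the pieces dw ww ww ww ww ww ww ww ww ww ww ww ww ww ww ww, which concatenate to the answer.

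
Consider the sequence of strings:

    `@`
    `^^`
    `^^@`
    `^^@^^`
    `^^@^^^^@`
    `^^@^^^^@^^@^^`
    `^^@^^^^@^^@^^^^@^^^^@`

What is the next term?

^^@^^^^@^^@^^^^@^^^^@^^@^^^^@^^@^^

This is a Fibonacci-style word recurrence s(k) = s(k−1)·s(k−2): e.g. ^^·@ = ^^@.
So term 8 is ^^@^^^^@^^@^^^^@^^^^@·^^@^^^^@^^@^^.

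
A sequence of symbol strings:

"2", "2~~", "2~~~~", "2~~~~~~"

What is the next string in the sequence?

Every step adds ~~ to the end: s(k+1) = s(k)·~~.
Applying this once more to 2~~~~~~:

2~~~~~~~~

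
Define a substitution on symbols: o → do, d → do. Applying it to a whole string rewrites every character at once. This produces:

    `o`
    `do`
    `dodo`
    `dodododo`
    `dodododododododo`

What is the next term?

dodododododododododododododododo

Replace each of the 16 characters of dodododododododo in place — do do do do do do do do do do do do do do do do — and concatenate.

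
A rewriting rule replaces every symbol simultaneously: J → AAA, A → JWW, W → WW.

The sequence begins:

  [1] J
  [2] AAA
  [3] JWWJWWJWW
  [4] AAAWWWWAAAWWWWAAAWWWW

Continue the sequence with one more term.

Rewriting the 21 symbols of AAAWWWWAAAWWWWAAAWWWW one by one yields JWW JWW JWW WW WW WW WW JWW JWW JWW WW WW WW WW JWW JWW JWW WW WW WW WW; concatenated:

JWWJWWJWWWWWWWWWWJWWJWWJWWWWWWWWWWJWWJWWJWWWWWWWWWW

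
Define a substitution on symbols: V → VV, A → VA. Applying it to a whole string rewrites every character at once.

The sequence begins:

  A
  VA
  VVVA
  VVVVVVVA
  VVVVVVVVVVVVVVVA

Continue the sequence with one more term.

Applying the rule to each of the 16 symbols of VVVVVVVVVVVVVVVA gives the pieces VV VV VV VV VV VV VV VV VV VV VV VV VV VV VV VA, which concatenate to the answer.

VVVVVVVVVVVVVVVVVVVVVVVVVVVVVVVA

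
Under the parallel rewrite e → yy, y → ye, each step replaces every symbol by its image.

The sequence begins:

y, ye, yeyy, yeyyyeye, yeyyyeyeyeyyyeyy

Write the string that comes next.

yeyyyeyeyeyyyeyyyeyyyeyeyeyyyeye

Applying the rule to each of the 16 symbols of yeyyyeyeyeyyyeyy gives the pieces ye yy ye ye ye yy ye yy ye yy ye ye ye yy ye ye, which concatenate to the answer.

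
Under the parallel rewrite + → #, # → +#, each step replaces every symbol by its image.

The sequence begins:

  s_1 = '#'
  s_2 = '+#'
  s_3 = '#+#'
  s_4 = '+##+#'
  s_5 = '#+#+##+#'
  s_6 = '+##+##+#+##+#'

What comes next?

Rewriting the 13 symbols of +##+##+#+##+# one by one yields # +# +# # +# +# # +# # +# +# # +#; concatenated:

#+#+##+#+##+##+#+##+#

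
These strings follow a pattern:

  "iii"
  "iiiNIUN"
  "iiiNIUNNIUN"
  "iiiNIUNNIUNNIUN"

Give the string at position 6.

iiiNIUNNIUNNIUNNIUNNIUN

The strings grow by a fixed suffix NIUN each time.
From iiiNIUNNIUNNIUN, 2 further steps: iiiNIUNNIUNNIUN → iiiNIUNNIUNNIUNNIUN → (answer).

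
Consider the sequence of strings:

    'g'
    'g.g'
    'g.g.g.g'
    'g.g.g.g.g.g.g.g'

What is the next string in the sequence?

g.g.g.g.g.g.g.g.g.g.g.g.g.g.g.g

s(k+1) = s(k)·.·s(k) — each term doubles the last with '.' between the halves.
So the next term is two copies of g.g.g.g.g.g.g.g with '.' between the halves.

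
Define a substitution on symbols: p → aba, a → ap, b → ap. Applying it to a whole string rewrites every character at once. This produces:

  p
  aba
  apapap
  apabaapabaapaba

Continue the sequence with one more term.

Replace each of the 15 characters of apabaapabaapaba in place — ap aba ap ap ap ap aba ap ap ap ap aba ap ap ap — and concatenate.

apabaapapapapabaapapapapabaapapap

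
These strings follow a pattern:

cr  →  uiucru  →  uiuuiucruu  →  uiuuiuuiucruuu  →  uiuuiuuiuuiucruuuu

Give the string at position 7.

uiuuiuuiuuiuuiuuiucruuuuuu

s(k+1) = uiu·s(k)·u, so each term gains uiu as a prefix and u as a suffix.
From uiuuiuuiuuiucruuuu, 2 further steps: uiuuiuuiuuiucruuuu → uiuuiuuiuuiuuiucruuuuu → (answer).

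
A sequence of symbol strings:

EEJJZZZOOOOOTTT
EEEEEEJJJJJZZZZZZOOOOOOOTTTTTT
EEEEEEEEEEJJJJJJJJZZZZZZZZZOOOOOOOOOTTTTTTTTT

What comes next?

Term n consists of 4n-2 E's, followed by 3n-1 J's, followed by 3n Z's, followed by 2n+3 O's, followed by 3n T's (n = 1, 2, …).
At n = 4 the blocks have lengths 14, 11, 12, 11, 12.

EEEEEEEEEEEEEEJJJJJJJJJJJZZZZZZZZZZZZOOOOOOOOOOOTTTTTTTTTTTT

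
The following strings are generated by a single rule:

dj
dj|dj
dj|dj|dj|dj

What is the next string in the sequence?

Each string is two copies of the previous one joined by '|'.
Doubling dj|dj|dj|dj with '|' between the halves:

dj|dj|dj|dj|dj|dj|dj|dj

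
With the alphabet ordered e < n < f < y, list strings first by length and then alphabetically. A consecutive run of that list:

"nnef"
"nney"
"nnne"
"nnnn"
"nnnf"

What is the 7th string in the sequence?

nnfe

Advancing 2 positions from nnnf through nnnf → nnny reaches term 7.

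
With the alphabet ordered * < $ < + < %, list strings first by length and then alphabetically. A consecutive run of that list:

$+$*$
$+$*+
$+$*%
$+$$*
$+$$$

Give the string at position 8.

Advancing 3 positions from $+$$$ through $+$$$ → $+$$+ → $+$$% reaches term 8.

$+$+*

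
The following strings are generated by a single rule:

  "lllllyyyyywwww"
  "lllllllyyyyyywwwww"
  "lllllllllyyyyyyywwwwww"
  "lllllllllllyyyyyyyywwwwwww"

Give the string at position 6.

lllllllllllllllyyyyyyyyyywwwwwwwww

Each string has the form l^{2n-1} y^{n+2} w^{n+1}, where the shown terms are n = 3, 4, 5, 6.
Setting n = 8 gives 15, 10, 9 characters in each block.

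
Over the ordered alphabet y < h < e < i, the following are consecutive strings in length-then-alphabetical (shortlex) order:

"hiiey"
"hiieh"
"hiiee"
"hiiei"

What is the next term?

hiiiy

The successor of hiiei increments the rightmost position that isn't already i and resets every position after it to y.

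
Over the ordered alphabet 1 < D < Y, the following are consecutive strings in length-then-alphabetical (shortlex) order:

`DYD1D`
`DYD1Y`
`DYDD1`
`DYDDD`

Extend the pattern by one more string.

DYDDY

The successor of DYDDD increments the rightmost position that isn't already Y and resets every position after it to 1.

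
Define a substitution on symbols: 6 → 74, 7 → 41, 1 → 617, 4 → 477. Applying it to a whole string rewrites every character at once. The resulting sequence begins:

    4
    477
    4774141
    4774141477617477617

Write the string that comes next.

Applying the rule to each of the 19 symbols of 4774141477617477617 gives the pieces 477 41 41 477 617 477 617 477 41 41 74 617 41 477 41 41 74 617 41, which concatenate to the answer.

47741414776174776174774141746174147741417461741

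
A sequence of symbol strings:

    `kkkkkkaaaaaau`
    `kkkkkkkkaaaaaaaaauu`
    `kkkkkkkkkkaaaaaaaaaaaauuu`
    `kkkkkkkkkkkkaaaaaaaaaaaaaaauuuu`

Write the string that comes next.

kkkkkkkkkkkkkkaaaaaaaaaaaaaaaaaauuuuu

Each string has the form k^{2n+2} a^{3n} u^{n-1}, where the shown terms are n = 2, 3, 4, 5.
At n = 6 the blocks have lengths 14, 18, 5.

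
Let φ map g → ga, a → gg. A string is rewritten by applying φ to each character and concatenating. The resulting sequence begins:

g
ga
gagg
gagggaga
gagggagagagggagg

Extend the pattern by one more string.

Rewriting the 16 symbols of gagggagagagggagg one by one yields ga gg ga ga ga gg ga gg ga gg ga ga ga gg ga ga; concatenated:

gagggagagagggagggagggagagagggaga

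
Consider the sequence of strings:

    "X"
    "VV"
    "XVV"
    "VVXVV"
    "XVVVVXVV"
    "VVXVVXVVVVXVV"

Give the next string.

Each term (from the third on) is the two preceding terms concatenated in order: term 3 = X·VV = XVV.
Continuing: XVVVVXVV · VVXVVXVVVVXVV gives term 7.

XVVVVXVVVVXVVXVVVVXVV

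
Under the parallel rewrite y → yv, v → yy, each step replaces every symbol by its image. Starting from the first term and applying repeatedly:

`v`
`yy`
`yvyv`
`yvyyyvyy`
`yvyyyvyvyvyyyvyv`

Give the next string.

yvyyyvyvyvyyyvyyyvyyyvyvyvyyyvyy

φ(yvyyyvyvyvyyyvyv) expands symbol-by-symbol to yv yy yv yv yv yy yv yy yv yy yv yv yv yy yv yy; joining the 16 pieces gives the next term.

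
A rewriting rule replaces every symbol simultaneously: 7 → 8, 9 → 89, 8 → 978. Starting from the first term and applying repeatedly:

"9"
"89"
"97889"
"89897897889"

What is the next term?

Rewriting each symbol of 89897897889: 8→978, 9→89, 8→978, 9→89, 7→8, 8→978, 9→89, 7→8, 8→978, 8→978, 9→89, which concatenates to 978 89 978 89 8 978 89 8 978 978 89.

9788997889897889897897889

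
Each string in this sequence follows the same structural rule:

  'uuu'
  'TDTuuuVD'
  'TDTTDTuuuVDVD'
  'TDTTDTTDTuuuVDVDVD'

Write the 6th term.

TDTTDTTDTTDTTDTuuuVDVDVDVDVD

s(k+1) = TDT·s(k)·VD, so each term gains TDT as a prefix and VD as a suffix.
From TDTTDTTDTuuuVDVDVD, 2 further steps: TDTTDTTDTuuuVDVDVD → TDTTDTTDTTDTuuuVDVDVDVD → (answer).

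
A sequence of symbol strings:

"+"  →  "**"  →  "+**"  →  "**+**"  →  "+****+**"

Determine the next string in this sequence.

Each term (from the third on) is the two preceding terms concatenated in order: term 3 = +·** = +**.
Continuing: **+** · +****+** gives term 6.

**+**+****+**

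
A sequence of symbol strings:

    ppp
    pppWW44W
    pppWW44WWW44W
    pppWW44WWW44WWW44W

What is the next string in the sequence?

The strings grow by a fixed suffix WW44W each time.
One more step from pppWW44WWW44WWW44W gives the answer.

pppWW44WWW44WWW44WWW44W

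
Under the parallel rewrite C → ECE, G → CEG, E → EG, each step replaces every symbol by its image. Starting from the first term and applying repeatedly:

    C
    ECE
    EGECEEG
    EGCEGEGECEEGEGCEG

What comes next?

Applying the rule to each of the 17 symbols of EGCEGEGECEEGEGCEG gives the pieces EG CEG ECE EG CEG EG CEG EG ECE EG EG CEG EG CEG ECE EG CEG, which concatenate to the answer.

EGCEGECEEGCEGEGCEGEGECEEGEGCEGEGCEGECEEGCEG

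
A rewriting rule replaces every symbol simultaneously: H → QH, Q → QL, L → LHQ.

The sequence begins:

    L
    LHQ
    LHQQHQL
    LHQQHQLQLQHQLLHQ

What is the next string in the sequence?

LHQQHQLQLQHQLLHQQLLHQQLQHQLLHQLHQQHQL

Applying the rule to each of the 16 symbols of LHQQHQLQLQHQLLHQ gives the pieces LHQ QH QL QL QH QL LHQ QL LHQ QL QH QL LHQ LHQ QH QL, which concatenate to the answer.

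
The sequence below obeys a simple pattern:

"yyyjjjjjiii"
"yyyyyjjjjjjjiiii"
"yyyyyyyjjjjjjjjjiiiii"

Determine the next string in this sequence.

yyyyyyyyyjjjjjjjjjjjiiiiii

Reading off run lengths: y runs 3, 5, 7; j runs 5, 7, 9; i runs 3, 4, 5 — each is linear in n, where the shown terms are n = 2, 3, 4.
For the next term, n = 5, so the run lengths are 9, 11, 6.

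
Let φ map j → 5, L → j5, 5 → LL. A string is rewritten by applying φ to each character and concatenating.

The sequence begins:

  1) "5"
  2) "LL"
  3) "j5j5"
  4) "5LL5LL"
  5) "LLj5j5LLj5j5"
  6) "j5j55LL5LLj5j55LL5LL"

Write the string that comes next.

5LL5LLLLj5j5LLj5j55LL5LLLLj5j5LLj5j5

Applying the rule to each of the 20 symbols of j5j55LL5LLj5j55LL5LL gives the pieces 5 LL 5 LL LL j5 j5 LL j5 j5 5 LL 5 LL LL j5 j5 LL j5 j5, which concatenate to the answer.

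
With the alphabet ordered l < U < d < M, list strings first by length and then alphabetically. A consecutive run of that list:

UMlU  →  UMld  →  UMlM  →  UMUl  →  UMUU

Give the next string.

The successor of UMUU increments the rightmost position that isn't already M and resets every position after it to l.

UMUd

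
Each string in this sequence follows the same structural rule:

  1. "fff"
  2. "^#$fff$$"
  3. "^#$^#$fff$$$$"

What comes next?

Every step adds ^#$ to the front and $$ to the end of the previous string.
One more step from ^#$^#$fff$$$$ gives the answer.

^#$^#$^#$fff$$$$$$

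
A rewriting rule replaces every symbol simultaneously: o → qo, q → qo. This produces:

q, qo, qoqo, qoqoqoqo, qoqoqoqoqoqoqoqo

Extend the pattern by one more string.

qoqoqoqoqoqoqoqoqoqoqoqoqoqoqoqo

Replace each of the 16 characters of qoqoqoqoqoqoqoqo in place — qo qo qo qo qo qo qo qo qo qo qo qo qo qo qo qo — and concatenate.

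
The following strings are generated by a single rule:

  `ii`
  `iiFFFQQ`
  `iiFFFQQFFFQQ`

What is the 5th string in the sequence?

The strings grow by a fixed suffix FFFQQ each time.
From iiFFFQQFFFQQ, 2 further steps: iiFFFQQFFFQQ → iiFFFQQFFFQQFFFQQ → (answer).

iiFFFQQFFFQQFFFQQFFFQQ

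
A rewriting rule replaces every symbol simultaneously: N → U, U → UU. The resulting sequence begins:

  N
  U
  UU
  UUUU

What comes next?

Apply φ to UUUU symbol by symbol: U→UU, U→UU, U→UU, U→UU; joined: UU UU UU UU.

UUUUUUUU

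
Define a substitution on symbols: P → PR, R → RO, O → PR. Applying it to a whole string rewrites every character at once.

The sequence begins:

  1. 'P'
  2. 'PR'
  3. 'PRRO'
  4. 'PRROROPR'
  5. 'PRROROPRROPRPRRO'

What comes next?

Replace each of the 16 characters of PRROROPRROPRPRRO in place — PR RO RO PR RO PR PR RO RO PR PR RO PR RO RO PR — and concatenate.

PRROROPRROPRPRROROPRPRROPRROROPR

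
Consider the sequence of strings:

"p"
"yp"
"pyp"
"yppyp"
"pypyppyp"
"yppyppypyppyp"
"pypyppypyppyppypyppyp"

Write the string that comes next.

yppyppypyppyppypyppypyppyppypyppyp

This is a Fibonacci-style word recurrence s(k) = s(k−2)·s(k−1): e.g. p·yp = pyp.
The next term joins yppyppypyppyp and pypyppypyppyppypyppyp.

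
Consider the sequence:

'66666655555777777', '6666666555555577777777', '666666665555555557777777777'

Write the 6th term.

Term n consists of n+3 6's, followed by 2n-1 5's, followed by 2n 7's, where the shown terms are n = 3, 4, 5.
Setting n = 8 gives 11, 15, 16 characters in each block.

666666666665555555555555557777777777777777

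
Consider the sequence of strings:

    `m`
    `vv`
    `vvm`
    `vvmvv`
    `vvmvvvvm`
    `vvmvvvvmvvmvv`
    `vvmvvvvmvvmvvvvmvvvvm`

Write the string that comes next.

vvmvvvvmvvmvvvvmvvvvmvvmvvvvmvvmvv

This is a Fibonacci-style word recurrence s(k) = s(k−1)·s(k−2): e.g. vv·m = vvm.
So term 8 is vvmvvvvmvvmvvvvmvvvvm·vvmvvvvmvvmvv.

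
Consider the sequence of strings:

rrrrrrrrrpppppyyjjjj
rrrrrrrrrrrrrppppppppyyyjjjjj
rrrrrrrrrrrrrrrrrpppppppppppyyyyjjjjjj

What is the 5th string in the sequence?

The n-th term is 4n+1 r's then 3n-1 p's then n y's then n+2 j's, where the shown terms are n = 2, 3, 4.
For term 5, n = 6, so the run lengths are 25, 17, 6, 8.

rrrrrrrrrrrrrrrrrrrrrrrrrpppppppppppppppppyyyyyyjjjjjjjj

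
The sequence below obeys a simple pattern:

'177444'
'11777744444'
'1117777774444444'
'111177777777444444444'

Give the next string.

Term n consists of n 1's, followed by 2n 7's, followed by 2n+1 4's (n = 1, 2, …).
Setting n = 5 gives 5, 10, 11 characters in each block.

11111777777777744444444444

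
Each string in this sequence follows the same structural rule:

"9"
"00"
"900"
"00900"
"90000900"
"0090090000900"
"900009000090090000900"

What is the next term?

0090090000900900009000090090000900

From term 3 onward, concatenate the second-to-last term with the last: 9·00 = 900, 00·900 = 00900, …
Continuing: 0090090000900 · 900009000090090000900 gives term 8.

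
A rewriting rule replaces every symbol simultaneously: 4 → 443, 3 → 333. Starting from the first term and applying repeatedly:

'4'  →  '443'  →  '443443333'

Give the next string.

Rewriting each symbol of 443443333: 4→443, 4→443, 3→333, 4→443, 4→443, 3→333, 3→333, 3→333, 3→333, which concatenates to 443 443 333 443 443 333 333 333 333.

443443333443443333333333333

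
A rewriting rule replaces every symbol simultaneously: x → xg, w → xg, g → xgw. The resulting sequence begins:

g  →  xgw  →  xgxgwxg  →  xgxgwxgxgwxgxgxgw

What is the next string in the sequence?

φ(xgxgwxgxgwxgxgxgw) expands symbol-by-symbol to xg xgw xg xgw xg xg xgw xg xgw xg xg xgw xg xgw xg xgw xg; joining the 17 pieces gives the next term.

xgxgwxgxgwxgxgxgwxgxgwxgxgxgwxgxgwxgxgwxg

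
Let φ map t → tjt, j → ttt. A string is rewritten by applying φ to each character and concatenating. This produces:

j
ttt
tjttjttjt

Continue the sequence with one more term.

tjtttttjttjtttttjttjtttttjt

Expanding tjttjttjt: t→tjt, j→ttt, t→tjt, t→tjt, j→ttt, t→tjt, t→tjt, j→ttt, t→tjt. Concatenated: tjt ttt tjt tjt ttt tjt tjt ttt tjt.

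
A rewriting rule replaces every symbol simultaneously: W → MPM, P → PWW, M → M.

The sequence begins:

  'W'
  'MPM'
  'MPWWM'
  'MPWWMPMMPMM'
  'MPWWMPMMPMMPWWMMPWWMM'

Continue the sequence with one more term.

Applying the rule to each of the 21 symbols of MPWWMPMMPMMPWWMMPWWMM gives the pieces M PWW MPM MPM M PWW M M PWW M M PWW MPM MPM M M PWW MPM MPM M M, which concatenate to the answer.

MPWWMPMMPMMPWWMMPWWMMPWWMPMMPMMMPWWMPMMPMMM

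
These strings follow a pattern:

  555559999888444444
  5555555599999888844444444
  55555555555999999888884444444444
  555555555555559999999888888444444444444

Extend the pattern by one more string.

Each string has the form 5^{3n-1} 9^{n+2} 8^{n+1} 4^{2n+2}, where the shown terms are n = 2, 3, 4, 5.
At n = 6 the blocks have lengths 17, 8, 7, 14.

5555555555555555599999999888888844444444444444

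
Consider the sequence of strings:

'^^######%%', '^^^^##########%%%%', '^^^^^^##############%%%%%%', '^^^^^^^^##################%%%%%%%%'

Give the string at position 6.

Term n consists of 2n ^'s, followed by 4n+2 #'s, followed by 2n %'s (n = 1, 2, …).
Setting n = 6 gives 12, 26, 12 characters in each block.

^^^^^^^^^^^^##########################%%%%%%%%%%%%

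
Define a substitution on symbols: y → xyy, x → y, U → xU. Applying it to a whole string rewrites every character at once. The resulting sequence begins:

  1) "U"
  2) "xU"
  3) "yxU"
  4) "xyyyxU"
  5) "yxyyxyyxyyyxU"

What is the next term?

Rewriting the 13 symbols of yxyyxyyxyyyxU one by one yields xyy y xyy xyy y xyy xyy y xyy xyy xyy y xU; concatenated:

xyyyxyyxyyyxyyxyyyxyyxyyxyyyxU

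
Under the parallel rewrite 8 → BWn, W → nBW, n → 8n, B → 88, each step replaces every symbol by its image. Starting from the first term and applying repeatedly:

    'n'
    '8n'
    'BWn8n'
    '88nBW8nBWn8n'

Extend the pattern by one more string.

BWnBWn8n88nBWBWn8n88nBW8nBWn8n

Rewriting each symbol of 88nBW8nBWn8n: 8→BWn, 8→BWn, n→8n, B→88, W→nBW, 8→BWn, n→8n, B→88, W→nBW, n→8n, 8→BWn, n→8n, which concatenates to BWn BWn 8n 88 nBW BWn 8n 88 nBW 8n BWn 8n.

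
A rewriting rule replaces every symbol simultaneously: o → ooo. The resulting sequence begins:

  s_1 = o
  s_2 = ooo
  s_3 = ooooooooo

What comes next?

ooooooooooooooooooooooooooo

Expanding ooooooooo: o→ooo, o→ooo, o→ooo, o→ooo, o→ooo, o→ooo, o→ooo, o→ooo, o→ooo. Concatenated: ooo ooo ooo ooo ooo ooo ooo ooo ooo.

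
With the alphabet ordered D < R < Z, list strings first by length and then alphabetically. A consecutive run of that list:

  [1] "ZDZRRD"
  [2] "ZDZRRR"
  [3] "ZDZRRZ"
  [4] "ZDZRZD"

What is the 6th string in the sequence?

ZDZRZZ

Stepping forward 2 times from ZDZRZD: ZDZRZD → ZDZRZR, then the target.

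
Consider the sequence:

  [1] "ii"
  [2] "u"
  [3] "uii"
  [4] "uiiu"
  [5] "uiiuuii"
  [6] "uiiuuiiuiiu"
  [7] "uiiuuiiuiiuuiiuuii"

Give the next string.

uiiuuiiuiiuuiiuuiiuiiuuiiuiiu

From term 3 onward, concatenate the last term with the second-to-last: u·ii = uii, uii·u = uiiu, …
So term 8 is uiiuuiiuiiuuiiuuii·uiiuuiiuiiu.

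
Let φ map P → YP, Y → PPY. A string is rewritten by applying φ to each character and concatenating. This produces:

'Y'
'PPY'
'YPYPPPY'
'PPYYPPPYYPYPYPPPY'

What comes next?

φ(PPYYPPPYYPYPYPPPY) expands symbol-by-symbol to YP YP PPY PPY YP YP YP PPY PPY YP PPY YP PPY YP YP YP PPY; joining the 17 pieces gives the next term.

YPYPPPYPPYYPYPYPPPYPPYYPPPYYPPPYYPYPYPPPY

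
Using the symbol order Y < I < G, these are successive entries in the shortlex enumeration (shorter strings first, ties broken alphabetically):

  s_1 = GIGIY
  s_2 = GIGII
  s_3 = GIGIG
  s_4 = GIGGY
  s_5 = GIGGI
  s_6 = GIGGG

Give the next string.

Find the rightmost character of GIGGG below G, bump it to the next letter, and reset everything to its right to Y.

GGYYY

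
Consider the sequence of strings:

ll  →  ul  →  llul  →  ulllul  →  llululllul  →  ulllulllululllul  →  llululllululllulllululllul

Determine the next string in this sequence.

ulllulllululllulllululllululllulllululllul

From term 3 onward, concatenate the second-to-last term with the last: ll·ul = llul, ul·llul = ulllul, …
The next term joins ulllulllululllul and llululllululllulllululllul.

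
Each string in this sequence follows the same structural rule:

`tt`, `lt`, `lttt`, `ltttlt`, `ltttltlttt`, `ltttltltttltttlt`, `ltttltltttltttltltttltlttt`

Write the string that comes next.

This is a Fibonacci-style word recurrence s(k) = s(k−1)·s(k−2): e.g. lt·tt = lttt.
The next term joins ltttltltttltttltltttltlttt and ltttltltttltttlt.

ltttltltttltttltltttltltttltttltltttltttlt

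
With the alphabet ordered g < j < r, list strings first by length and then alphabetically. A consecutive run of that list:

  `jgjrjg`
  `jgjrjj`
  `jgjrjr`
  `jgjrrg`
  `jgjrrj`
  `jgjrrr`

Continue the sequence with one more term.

jgrggg

Treat jgjrrr as a base-3 numeral over the given alphabet and add one, carrying through any trailing r's.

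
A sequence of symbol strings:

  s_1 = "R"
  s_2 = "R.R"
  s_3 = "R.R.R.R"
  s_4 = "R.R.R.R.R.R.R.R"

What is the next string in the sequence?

s(k+1) = s(k)·.·s(k) — each term doubles the last with '.' between the halves.
Doubling R.R.R.R.R.R.R.R with '.' between the halves:

R.R.R.R.R.R.R.R.R.R.R.R.R.R.R.R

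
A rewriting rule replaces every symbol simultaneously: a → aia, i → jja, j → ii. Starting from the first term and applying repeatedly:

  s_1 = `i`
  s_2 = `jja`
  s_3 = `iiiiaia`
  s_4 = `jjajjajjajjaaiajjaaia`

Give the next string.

Applying the rule to each of the 21 symbols of jjajjajjajjaaiajjaaia gives the pieces ii ii aia ii ii aia ii ii aia ii ii aia aia jja aia ii ii aia aia jja aia, which concatenate to the answer.

iiiiaiaiiiiaiaiiiiaiaiiiiaiaaiajjaaiaiiiiaiaaiajjaaia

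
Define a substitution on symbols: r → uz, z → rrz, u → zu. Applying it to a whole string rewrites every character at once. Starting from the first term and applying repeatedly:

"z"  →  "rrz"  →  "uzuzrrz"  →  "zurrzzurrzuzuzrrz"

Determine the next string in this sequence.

Applying the rule to each of the 17 symbols of zurrzzurrzuzuzrrz gives the pieces rrz zu uz uz rrz rrz zu uz uz rrz zu rrz zu rrz uz uz rrz, which concatenate to the answer.

rrzzuuzuzrrzrrzzuuzuzrrzzurrzzurrzuzuzrrz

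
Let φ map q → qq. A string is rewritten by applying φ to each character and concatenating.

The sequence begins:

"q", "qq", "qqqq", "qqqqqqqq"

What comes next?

qqqqqqqqqqqqqqqq

Rewriting each symbol of qqqqqqqq: q→qq, q→qq, q→qq, q→qq, q→qq, q→qq, q→qq, q→qq, which concatenates to qq qq qq qq qq qq qq qq.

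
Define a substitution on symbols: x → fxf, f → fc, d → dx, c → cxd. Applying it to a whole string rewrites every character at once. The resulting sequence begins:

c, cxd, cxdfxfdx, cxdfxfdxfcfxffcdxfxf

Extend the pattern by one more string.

φ(cxdfxfdxfcfxffcdxfxf) expands symbol-by-symbol to cxd fxf dx fc fxf fc dx fxf fc cxd fc fxf fc fc cxd dx fxf fc fxf fc; joining the 20 pieces gives the next term.

cxdfxfdxfcfxffcdxfxffccxdfcfxffcfccxddxfxffcfxffc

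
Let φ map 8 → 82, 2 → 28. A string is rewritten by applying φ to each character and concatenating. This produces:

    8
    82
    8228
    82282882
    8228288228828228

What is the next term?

Applying the rule to each of the 16 symbols of 8228288228828228 gives the pieces 82 28 28 82 28 82 82 28 28 82 82 28 82 28 28 82, which concatenate to the answer.

82282882288282282882822882282882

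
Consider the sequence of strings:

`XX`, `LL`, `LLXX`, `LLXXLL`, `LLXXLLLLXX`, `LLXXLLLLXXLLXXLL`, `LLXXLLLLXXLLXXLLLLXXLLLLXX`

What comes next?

LLXXLLLLXXLLXXLLLLXXLLLLXXLLXXLLLLXXLLXXLL

This is a Fibonacci-style word recurrence s(k) = s(k−1)·s(k−2): e.g. LL·XX = LLXX.
So term 8 is LLXXLLLLXXLLXXLLLLXXLLLLXX·LLXXLLLLXXLLXXLL.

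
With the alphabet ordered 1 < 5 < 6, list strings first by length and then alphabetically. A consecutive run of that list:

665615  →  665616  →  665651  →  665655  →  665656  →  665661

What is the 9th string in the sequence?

Continuing the enumeration 3 steps past 665661: 665661 → 665665 → 665666 → (answer).

666111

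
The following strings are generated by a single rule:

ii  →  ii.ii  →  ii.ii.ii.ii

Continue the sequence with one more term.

ii.ii.ii.ii.ii.ii.ii.ii

Every step duplicates the string with '.' between the halves.
So the next term is two copies of ii.ii.ii.ii with '.' between the halves.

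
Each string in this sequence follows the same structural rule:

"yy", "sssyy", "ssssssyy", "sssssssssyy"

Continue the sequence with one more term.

The strings grow by a fixed prefix sss each time.
Applying this once more to sssssssssyy:

ssssssssssssyy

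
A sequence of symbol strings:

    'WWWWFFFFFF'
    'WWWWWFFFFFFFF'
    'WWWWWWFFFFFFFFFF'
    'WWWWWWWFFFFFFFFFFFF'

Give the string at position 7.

WWWWWWWWWWFFFFFFFFFFFFFFFFFF

Each string has the form W^{n+2} F^{2n+2}, where the shown terms are n = 2, 3, 4, 5.
At n = 8 the blocks have lengths 10, 18.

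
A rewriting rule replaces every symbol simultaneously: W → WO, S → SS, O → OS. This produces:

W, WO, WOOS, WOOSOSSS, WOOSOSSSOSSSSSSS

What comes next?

WOOSOSSSOSSSSSSSOSSSSSSSSSSSSSSS

Applying the rule to each of the 16 symbols of WOOSOSSSOSSSSSSS gives the pieces WO OS OS SS OS SS SS SS OS SS SS SS SS SS SS SS, which concatenate to the answer.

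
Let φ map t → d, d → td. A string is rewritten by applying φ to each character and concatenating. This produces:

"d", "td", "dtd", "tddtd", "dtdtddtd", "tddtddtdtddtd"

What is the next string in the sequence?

Rewriting the 13 symbols of tddtddtdtddtd one by one yields d td td d td td d td d td td d td; concatenated:

dtdtddtdtddtddtdtddtd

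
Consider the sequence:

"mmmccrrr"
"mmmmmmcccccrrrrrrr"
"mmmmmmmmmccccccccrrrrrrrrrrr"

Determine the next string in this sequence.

Each string has the form m^{3n} c^{3n-1} r^{4n-1} (n = 1, 2, …).
At n = 4 the blocks have lengths 12, 11, 15.

mmmmmmmmmmmmcccccccccccrrrrrrrrrrrrrrr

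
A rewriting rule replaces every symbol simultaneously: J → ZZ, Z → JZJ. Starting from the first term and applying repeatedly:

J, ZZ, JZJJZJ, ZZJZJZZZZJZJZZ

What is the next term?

φ(ZZJZJZZZZJZJZZ) expands symbol-by-symbol to JZJ JZJ ZZ JZJ ZZ JZJ JZJ JZJ JZJ ZZ JZJ ZZ JZJ JZJ; joining the 14 pieces gives the next term.

JZJJZJZZJZJZZJZJJZJJZJJZJZZJZJZZJZJJZJ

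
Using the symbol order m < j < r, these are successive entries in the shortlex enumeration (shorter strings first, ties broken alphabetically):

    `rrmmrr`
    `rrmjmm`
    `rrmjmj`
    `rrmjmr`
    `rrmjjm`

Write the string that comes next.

rrmjjj

Find the rightmost character of rrmjjm below r, bump it to the next letter, and reset everything to its right to m.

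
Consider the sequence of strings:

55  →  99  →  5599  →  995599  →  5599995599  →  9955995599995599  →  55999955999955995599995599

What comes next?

Each term (from the third on) is the two preceding terms concatenated in order: term 3 = 55·99 = 5599.
So term 8 is 9955995599995599·55999955999955995599995599.

995599559999559955999955999955995599995599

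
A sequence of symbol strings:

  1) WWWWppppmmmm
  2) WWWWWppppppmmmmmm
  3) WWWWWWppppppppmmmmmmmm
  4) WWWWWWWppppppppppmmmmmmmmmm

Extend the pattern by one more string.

The n-th term is n+1 W's then 2n-2 p's then 2n-2 m's, where the shown terms are n = 3, 4, 5, 6.
For the next term, n = 7, so the run lengths are 8, 12, 12.

WWWWWWWWppppppppppppmmmmmmmmmmmm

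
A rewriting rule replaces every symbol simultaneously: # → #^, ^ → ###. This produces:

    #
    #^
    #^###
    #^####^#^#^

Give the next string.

#^####^#^#^#^####^####^###

Apply φ to #^####^#^#^ symbol by symbol: #→#^, ^→###, #→#^, #→#^, #→#^, #→#^, ^→###, #→#^, ^→###, #→#^, ^→###; joined: #^ ### #^ #^ #^ #^ ### #^ ### #^ ###.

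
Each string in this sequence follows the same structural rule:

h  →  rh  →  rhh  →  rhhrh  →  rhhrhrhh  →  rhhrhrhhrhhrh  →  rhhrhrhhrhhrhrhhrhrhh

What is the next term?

This is a Fibonacci-style word recurrence s(k) = s(k−1)·s(k−2): e.g. rh·h = rhh.
So term 8 is rhhrhrhhrhhrhrhhrhrhh·rhhrhrhhrhhrh.

rhhrhrhhrhhrhrhhrhrhhrhhrhrhhrhhrh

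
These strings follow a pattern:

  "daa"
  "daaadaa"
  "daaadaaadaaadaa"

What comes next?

Each string is two copies of the previous one joined by 'a'.
One more doubling of daaadaaadaaadaa gives the answer.

daaadaaadaaadaaadaaadaaadaaadaa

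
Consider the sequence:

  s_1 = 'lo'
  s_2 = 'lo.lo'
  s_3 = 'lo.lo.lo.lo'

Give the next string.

Every step duplicates the string with '.' between the halves.
Doubling lo.lo.lo.lo with '.' between the halves:

lo.lo.lo.lo.lo.lo.lo.lo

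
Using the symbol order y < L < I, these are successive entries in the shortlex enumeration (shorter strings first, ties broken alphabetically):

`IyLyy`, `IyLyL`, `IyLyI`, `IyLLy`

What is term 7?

IyLIy

Continuing the enumeration 3 steps past IyLLy: IyLLy → IyLLL → IyLLI → (answer).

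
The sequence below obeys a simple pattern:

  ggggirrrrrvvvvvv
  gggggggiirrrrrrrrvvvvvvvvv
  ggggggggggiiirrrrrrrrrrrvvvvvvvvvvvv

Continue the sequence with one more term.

gggggggggggggiiiirrrrrrrrrrrrrrvvvvvvvvvvvvvvv

Each string has the form g^{3n+1} i^{n} r^{3n+2} v^{3n+3} (n = 1, 2, …).
Setting n = 4 gives 13, 4, 14, 15 characters in each block.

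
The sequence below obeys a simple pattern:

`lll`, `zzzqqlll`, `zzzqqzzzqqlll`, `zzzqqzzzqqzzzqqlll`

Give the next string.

Each term is the previous one with zzzqq prepended.
One more step from zzzqqzzzqqzzzqqlll gives the answer.

zzzqqzzzqqzzzqqzzzqqlll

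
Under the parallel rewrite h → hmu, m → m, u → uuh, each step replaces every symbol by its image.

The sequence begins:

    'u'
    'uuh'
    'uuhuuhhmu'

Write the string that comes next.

uuhuuhhmuuuhuuhhmuhmumuuh

Apply φ to uuhuuhhmu symbol by symbol: u→uuh, u→uuh, h→hmu, u→uuh, u→uuh, h→hmu, h→hmu, m→m, u→uuh; joined: uuh uuh hmu uuh uuh hmu hmu m uuh.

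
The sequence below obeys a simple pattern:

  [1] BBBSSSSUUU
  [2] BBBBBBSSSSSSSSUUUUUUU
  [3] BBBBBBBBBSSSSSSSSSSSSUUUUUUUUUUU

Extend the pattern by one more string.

BBBBBBBBBBBBSSSSSSSSSSSSSSSSUUUUUUUUUUUUUUU

Term n consists of 3n B's, followed by 4n S's, followed by 4n-1 U's (n = 1, 2, …).
At n = 4 the blocks have lengths 12, 16, 15.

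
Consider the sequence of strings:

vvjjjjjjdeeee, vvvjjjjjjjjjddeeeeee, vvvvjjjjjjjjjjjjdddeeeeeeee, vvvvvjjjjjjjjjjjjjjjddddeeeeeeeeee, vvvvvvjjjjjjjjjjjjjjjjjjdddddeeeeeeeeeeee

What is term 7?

vvvvvvvvjjjjjjjjjjjjjjjjjjjjjjjjdddddddeeeeeeeeeeeeeeee

The n-th term is n v's then 3n j's then n-1 d's then 2n e's, where the shown terms are n = 2, 3, 4, 5, 6.
For term 7, n = 8, so the run lengths are 8, 24, 7, 16.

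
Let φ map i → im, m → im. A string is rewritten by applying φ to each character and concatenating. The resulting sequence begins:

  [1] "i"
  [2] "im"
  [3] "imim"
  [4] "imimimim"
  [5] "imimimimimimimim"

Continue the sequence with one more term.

Rewriting the 16 symbols of imimimimimimimim one by one yields im im im im im im im im im im im im im im im im; concatenated:

imimimimimimimimimimimimimimimim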